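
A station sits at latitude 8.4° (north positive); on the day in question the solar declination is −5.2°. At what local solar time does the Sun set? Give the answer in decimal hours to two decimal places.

17.95 h

cos H_s = −tan(8.4°) · tan(-5.2°) = 0.0134, so H_s = arccos(0.0134) = 89.23°.
Sunset is at 12 + H_s/15 = 12 + 5.949 = 17.949 h local solar time.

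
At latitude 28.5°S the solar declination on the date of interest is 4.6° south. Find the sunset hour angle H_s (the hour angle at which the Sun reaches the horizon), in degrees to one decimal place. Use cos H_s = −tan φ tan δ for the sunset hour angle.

92.5°

The sunset hour angle satisfies cos H_s = −tan φ tan δ = -0.0437, giving H_s = 92.50°.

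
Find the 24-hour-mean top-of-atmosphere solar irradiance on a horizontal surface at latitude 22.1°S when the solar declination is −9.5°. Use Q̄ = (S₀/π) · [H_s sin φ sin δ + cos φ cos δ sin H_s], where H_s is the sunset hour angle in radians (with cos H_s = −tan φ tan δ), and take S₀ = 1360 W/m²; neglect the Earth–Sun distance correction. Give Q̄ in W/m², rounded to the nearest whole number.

−tan φ tan δ = −(-0.4061)(-0.1673) = -0.0679; H_s = arccos(-0.0679) = 93.89°. In radians, H_s = 1.6387.
H_s sin φ sin δ = 1.6387 × -0.3762 × -0.1650 = 0.1017.
cos φ cos δ sin H_s = 0.9265 × 0.9863 × 0.9977 = 0.9117.
Q̄ = (1360/π) × (0.1017 + 0.9117) = 432.90 × 1.0134 = 438.70 W/m².

439 W/m²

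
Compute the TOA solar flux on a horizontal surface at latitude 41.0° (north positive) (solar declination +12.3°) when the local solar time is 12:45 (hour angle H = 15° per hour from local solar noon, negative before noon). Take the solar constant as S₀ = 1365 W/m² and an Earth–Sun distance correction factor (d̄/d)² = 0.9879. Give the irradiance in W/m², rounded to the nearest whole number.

Hour angle H = 15° × (12.75 − 12) = 11.25°.
cos θ_z = sin(41.0°) sin(12.3°) + cos(41.0°) cos(12.3°) cos(11.25°) = 0.1398 + 0.7232 = 0.8630.
Top-of-atmosphere irradiance = S₀ (d̄/d)² cos θ_z = 1365 × 0.9879 × 0.8630 = 1163.74 W/m².

1164 W/m²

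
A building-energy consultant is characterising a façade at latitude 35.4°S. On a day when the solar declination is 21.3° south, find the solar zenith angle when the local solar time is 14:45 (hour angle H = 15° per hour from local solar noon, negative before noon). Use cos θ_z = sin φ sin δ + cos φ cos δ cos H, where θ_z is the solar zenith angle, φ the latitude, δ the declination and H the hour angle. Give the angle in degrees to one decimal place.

38.6°

Hour angle H = 15° × (14.75 − 12) = 41.25°.
cos θ_z = sin(-35.4°) sin(-21.3°) + cos(-35.4°) cos(-21.3°) cos(41.25°) = 0.2104 + 0.5710 = 0.7814.
θ_z = arccos(0.7814) = 38.61°.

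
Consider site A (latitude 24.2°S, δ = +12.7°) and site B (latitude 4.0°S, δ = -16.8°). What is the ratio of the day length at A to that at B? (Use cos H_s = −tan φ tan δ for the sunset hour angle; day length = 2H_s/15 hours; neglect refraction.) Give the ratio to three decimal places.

A: H_s = arccos(−tan -24.2° · tan 12.7°) = 84.19°, so 2H_s/15 = 11.2253 h.
B: H_s = arccos(−tan -4.0° · tan -16.8°) = 91.21°, so 2H_s/15 = 12.1613 h.
Ratio A/B = 11.2253 / 12.1613 = 0.9230.

0.923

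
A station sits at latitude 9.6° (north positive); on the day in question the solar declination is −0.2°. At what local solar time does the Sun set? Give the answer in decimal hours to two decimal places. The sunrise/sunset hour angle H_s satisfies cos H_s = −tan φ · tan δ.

18.00 h

−tan φ tan δ = −(0.1691)(-0.0035) = 0.0006; H_s = arccos(0.0006) = 89.97°.
Sunset is at 12 + H_s/15 = 12 + 5.998 = 17.998 h local solar time.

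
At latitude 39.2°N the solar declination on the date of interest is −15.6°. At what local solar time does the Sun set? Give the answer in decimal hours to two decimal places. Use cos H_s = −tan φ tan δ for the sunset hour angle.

17.12 h

cos H_s = −tan(39.2°) · tan(-15.6°) = 0.2277, so H_s = arccos(0.2277) = 76.84°.
Sunset is at 12 + H_s/15 = 12 + 5.123 = 17.123 h local solar time.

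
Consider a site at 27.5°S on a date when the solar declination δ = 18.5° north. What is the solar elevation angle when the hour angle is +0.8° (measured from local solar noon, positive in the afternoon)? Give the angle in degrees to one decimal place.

44.0°

With φ = -27.5°, δ = 18.5°, H = 0.80°: sin φ sin δ = -0.1465, cos φ cos δ cos H = 0.8411, so cos θ_z = 0.6946.
θ_z = arccos(0.6946) = 46.00°, so the elevation is 90° − 46.00° = 44.00°.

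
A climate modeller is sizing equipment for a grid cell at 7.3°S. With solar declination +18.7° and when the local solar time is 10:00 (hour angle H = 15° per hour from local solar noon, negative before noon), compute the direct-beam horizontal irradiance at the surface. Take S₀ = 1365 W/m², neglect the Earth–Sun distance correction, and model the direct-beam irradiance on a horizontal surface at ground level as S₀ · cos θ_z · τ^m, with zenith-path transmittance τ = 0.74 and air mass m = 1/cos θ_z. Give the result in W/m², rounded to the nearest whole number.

715 W/m²

Hour angle H = 15° × (10 − 12) = -30.00°.
cos θ_z = sin(-7.3°) sin(18.7°) + cos(-7.3°) cos(18.7°) cos(-30.00°) = -0.0407 + 0.8137 = 0.7730.
Air mass m = 1/cos θ_z = 1/0.7730 = 1.294; τ^m = 0.74^1.294 = 0.6773.
Surface direct beam = 1365 × 0.7730 × 0.6773 = 714.65 W/m².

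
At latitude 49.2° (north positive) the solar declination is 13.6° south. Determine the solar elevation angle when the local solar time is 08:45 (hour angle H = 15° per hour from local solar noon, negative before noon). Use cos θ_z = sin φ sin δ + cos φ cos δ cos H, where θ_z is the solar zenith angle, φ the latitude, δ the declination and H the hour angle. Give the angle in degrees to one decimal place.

Hour angle H = 15° × (8.75 − 12) = -48.75°.
With φ = 49.2°, δ = -13.6°, H = -48.75°: sin φ sin δ = -0.1780, cos φ cos δ cos H = 0.4188, so cos θ_z = 0.2408.
θ_z = arccos(0.2408) = 76.07°, so the elevation is 90° − 76.07° = 13.93°.

13.9°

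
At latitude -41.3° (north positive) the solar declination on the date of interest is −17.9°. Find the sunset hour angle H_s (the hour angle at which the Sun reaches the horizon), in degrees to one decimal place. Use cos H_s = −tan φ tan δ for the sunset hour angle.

106.5°

−tan φ tan δ = −(-0.8785)(-0.3230) = -0.2838; H_s = arccos(-0.2838) = 106.49°.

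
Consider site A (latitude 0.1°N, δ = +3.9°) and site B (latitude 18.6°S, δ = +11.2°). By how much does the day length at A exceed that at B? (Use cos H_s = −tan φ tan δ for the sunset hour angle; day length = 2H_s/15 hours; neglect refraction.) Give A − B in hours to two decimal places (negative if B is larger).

+0.51 h

A: H_s = arccos(−tan 0.1° · tan 3.9°) = 90.01°, so 2H_s/15 = 12.0013 h.
B: H_s = arccos(−tan -18.6° · tan 11.2°) = 86.18°, so 2H_s/15 = 11.4907 h.
A − B = 12.0013 − 11.4907 = 0.5106 h.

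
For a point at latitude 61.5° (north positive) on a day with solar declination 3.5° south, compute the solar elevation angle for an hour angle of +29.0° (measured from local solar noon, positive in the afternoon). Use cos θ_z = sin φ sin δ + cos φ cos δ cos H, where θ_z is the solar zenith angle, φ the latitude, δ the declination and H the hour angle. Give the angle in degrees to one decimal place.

21.3°

cos θ_z = sin(61.5°) sin(-3.5°) + cos(61.5°) cos(-3.5°) cos(29.00°) = -0.0537 + 0.4166 = 0.3629.
θ_z = arccos(0.3629) = 68.72°, so the elevation is 90° − 68.72° = 21.28°.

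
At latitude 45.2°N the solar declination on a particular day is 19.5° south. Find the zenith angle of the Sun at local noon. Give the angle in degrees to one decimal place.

64.7°

At local solar noon the hour angle is zero, so the zenith angle is |φ − δ| = |45.2° − (-19.5°)| = 64.7°.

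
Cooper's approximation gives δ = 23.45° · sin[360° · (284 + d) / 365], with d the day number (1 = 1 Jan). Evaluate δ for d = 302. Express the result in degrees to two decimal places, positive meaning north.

360 × (284 + 302) / 365 = 577.973°; sin(577.973°) = -0.6153.
δ = 23.45 × -0.6153 = -14.429° ≈ -14.43°.

-14.43°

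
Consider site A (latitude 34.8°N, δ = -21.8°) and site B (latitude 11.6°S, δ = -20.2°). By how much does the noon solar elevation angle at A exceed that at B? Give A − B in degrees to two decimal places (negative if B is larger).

-48.00°

A: 90° − |34.8 − (-21.8)| = 33.40°.
B: 90° − |-11.6 − (-20.2)| = 81.40°.
A − B = 33.40 − 81.40 = -48.00°.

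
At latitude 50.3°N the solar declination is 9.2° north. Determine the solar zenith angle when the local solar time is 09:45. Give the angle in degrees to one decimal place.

49.7°

Hour angle H = 15° × (9.75 − 12) = -33.75°.
With φ = 50.3°, δ = 9.2°, H = -33.75°: sin φ sin δ = 0.1230, cos φ cos δ cos H = 0.5243, so cos θ_z = 0.6473.
θ_z = arccos(0.6473) = 49.66°.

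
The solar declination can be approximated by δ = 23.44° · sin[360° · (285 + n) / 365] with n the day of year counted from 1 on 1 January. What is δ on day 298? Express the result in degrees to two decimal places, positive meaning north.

-13.45°

360 × (285 + 298) / 365 = 575.014°; sin(575.014°) = -0.5738.
δ = 23.44 × -0.5738 = -13.450° ≈ -13.45°.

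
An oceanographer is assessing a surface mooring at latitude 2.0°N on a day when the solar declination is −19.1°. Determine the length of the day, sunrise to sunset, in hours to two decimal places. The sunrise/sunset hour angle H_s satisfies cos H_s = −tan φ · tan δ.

11.91 hours

cos H_s = −tan(2.0°) · tan(-19.1°) = 0.0121, so H_s = arccos(0.0121) = 89.31°.
Day length = 2 H_s / 15° h⁻¹ = 178.62° / 15 = 11.908 h.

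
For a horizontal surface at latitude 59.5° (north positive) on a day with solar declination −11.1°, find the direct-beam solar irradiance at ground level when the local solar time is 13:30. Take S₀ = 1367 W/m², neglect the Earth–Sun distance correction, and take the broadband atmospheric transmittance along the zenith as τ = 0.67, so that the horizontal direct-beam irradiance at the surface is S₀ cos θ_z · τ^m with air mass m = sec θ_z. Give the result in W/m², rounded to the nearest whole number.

Hour angle H = 15° × (13.5 − 12) = 22.50°.
cos θ_z = sin(59.5°) sin(-11.1°) + cos(59.5°) cos(-11.1°) cos(22.50°) = -0.1659 + 0.4601 = 0.2942.
Air mass m = 1/cos θ_z = 1/0.2942 = 3.399; τ^m = 0.67^3.399 = 0.2563.
Surface direct beam = 1367 × 0.2942 × 0.2563 = 103.08 W/m².

103 W/m²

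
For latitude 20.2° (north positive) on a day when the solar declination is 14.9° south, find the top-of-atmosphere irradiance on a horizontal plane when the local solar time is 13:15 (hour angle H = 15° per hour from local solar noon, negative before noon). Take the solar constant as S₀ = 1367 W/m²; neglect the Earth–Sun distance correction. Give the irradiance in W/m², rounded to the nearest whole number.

1053 W/m²

Hour angle H = 15° × (13.25 − 12) = 18.75°.
With φ = 20.2°, δ = -14.9°, H = 18.75°: sin φ sin δ = -0.0888, cos φ cos δ cos H = 0.8588, so cos θ_z = 0.7700.
Top-of-atmosphere irradiance = S₀ cos θ_z = 1367 × 0.7700 = 1052.59 W/m².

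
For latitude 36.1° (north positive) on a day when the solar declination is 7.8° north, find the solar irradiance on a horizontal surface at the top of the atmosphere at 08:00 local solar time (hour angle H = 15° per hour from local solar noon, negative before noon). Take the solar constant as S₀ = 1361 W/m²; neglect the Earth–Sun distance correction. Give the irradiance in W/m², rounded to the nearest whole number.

Hour angle H = 15° × (8 − 12) = -60.00°.
cos θ_z = sin(36.1°) sin(7.8°) + cos(36.1°) cos(7.8°) cos(-60.00°) = 0.0800 + 0.4003 = 0.4803.
Top-of-atmosphere irradiance = S₀ cos θ_z = 1361 × 0.4803 = 653.69 W/m².

654 W/m²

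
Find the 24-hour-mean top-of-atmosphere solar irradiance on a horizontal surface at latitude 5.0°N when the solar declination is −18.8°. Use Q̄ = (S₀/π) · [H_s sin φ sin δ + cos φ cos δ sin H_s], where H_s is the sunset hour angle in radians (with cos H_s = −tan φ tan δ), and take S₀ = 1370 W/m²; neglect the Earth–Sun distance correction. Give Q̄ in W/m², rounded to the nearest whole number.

392 W/m²

−tan φ tan δ = −(0.0875)(-0.3404) = 0.0298; H_s = arccos(0.0298) = 88.29°. In radians, H_s = 1.5410.
H_s sin φ sin δ = 1.5410 × 0.0872 × -0.3223 = -0.0433.
cos φ cos δ sin H_s = 0.9962 × 0.9466 × 0.9996 = 0.9426.
Q̄ = (1370/π) × (-0.0433 + 0.9426) = 436.08 × 0.8993 = 392.17 W/m².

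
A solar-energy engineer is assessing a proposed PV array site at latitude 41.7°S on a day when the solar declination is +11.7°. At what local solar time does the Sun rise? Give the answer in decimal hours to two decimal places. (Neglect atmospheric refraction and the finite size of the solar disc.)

6.71 h

cos H_s = −tan(-41.7°) · tan(11.7°) = 0.1845, so H_s = arccos(0.1845) = 79.37°.
Sunrise is at 12 − H_s/15 = 12 − 5.291 = 6.709 h local solar time.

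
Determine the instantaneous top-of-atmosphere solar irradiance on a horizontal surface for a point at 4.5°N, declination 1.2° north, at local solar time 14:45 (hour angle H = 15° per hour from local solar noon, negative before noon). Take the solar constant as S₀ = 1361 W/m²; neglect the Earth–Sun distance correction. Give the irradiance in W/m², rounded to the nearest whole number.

Hour angle H = 15° × (14.75 − 12) = 41.25°.
With φ = 4.5°, δ = 1.2°, H = 41.25°: sin φ sin δ = 0.0016, cos φ cos δ cos H = 0.7494, so cos θ_z = 0.7510.
Top-of-atmosphere irradiance = S₀ cos θ_z = 1361 × 0.7510 = 1022.11 W/m².

1022 W/m²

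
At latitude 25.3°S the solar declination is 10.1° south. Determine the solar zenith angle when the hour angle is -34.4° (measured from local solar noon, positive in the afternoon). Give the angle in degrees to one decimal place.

36.0°

cos θ_z = sin(-25.3°) sin(-10.1°) + cos(-25.3°) cos(-10.1°) cos(-34.40°) = 0.0749 + 0.7344 = 0.8093.
θ_z = arccos(0.8093) = 35.97°.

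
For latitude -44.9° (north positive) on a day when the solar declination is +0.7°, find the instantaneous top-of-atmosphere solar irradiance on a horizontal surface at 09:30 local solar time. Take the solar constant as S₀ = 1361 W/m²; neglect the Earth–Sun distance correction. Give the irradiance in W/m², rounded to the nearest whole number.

Hour angle H = 15° × (9.5 − 12) = -37.50°.
cos θ_z = sin(-44.9°) sin(0.7°) + cos(-44.9°) cos(0.7°) cos(-37.50°) = -0.0086 + 0.5619 = 0.5533.
Top-of-atmosphere irradiance = S₀ cos θ_z = 1361 × 0.5533 = 753.04 W/m².

753 W/m²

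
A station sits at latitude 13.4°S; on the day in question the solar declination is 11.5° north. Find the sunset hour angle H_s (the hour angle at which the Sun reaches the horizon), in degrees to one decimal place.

87.2°

−tan φ tan δ = −(-0.2382)(0.2035) = 0.0485; H_s = arccos(0.0485) = 87.22°.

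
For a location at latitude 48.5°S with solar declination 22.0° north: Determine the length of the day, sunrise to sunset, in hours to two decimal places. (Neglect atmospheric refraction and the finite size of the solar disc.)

8.38 hours

−tan φ tan δ = −(-1.1303)(0.4040) = 0.4566; H_s = arccos(0.4566) = 62.83°.
Day length = 2 H_s / 15° h⁻¹ = 125.66° / 15 = 8.377 h.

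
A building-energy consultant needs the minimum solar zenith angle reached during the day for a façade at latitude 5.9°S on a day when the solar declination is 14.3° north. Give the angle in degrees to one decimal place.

At local solar noon the hour angle is zero, so the zenith angle is |φ − δ| = |-5.9° − (14.3°)| = 20.2°.

20.2°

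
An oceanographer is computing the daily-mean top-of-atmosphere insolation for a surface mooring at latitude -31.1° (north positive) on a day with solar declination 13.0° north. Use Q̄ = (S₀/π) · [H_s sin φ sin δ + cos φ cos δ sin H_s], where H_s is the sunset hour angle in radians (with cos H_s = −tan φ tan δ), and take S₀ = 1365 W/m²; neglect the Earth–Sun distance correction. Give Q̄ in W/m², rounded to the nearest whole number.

287 W/m²

−tan φ tan δ = −(-0.6032)(0.2309) = 0.1393; H_s = arccos(0.1393) = 81.99°. In radians, H_s = 1.4310.
H_s sin φ sin δ = 1.4310 × -0.5165 × 0.2250 = -0.1663.
cos φ cos δ sin H_s = 0.8563 × 0.9744 × 0.9902 = 0.8262.
Q̄ = (1365/π) × (-0.1663 + 0.8262) = 434.49 × 0.6599 = 286.72 W/m².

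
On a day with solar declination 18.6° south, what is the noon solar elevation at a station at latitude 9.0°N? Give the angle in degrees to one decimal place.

62.4°

At local solar noon the hour angle is zero, so the elevation is 90° − |φ − δ| = 90° − |9.0° − (-18.6°)| = 90° − 27.6° = 62.4°.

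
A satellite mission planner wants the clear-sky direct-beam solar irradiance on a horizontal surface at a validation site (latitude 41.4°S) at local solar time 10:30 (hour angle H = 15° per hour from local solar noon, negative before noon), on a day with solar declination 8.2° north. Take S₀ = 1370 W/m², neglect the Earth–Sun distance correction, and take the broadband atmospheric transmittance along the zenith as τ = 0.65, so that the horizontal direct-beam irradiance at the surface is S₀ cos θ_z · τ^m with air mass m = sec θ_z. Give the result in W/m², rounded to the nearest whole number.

Hour angle H = 15° × (10.5 − 12) = -22.50°.
With φ = -41.4°, δ = 8.2°, H = -22.50°: sin φ sin δ = -0.0943, cos φ cos δ cos H = 0.6859, so cos θ_z = 0.5916.
Air mass m = 1/cos θ_z = 1/0.5916 = 1.690; τ^m = 0.65^1.690 = 0.4829.
Surface direct beam = 1370 × 0.5916 × 0.4829 = 391.39 W/m².

391 W/m²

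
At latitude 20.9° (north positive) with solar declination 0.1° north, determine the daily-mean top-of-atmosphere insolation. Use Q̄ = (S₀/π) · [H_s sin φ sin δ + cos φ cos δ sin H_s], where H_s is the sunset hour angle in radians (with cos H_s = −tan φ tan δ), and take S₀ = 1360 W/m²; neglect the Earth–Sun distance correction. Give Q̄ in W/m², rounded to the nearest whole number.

405 W/m²

The sunset hour angle satisfies cos H_s = −tan φ tan δ = -0.0007, giving H_s = 90.04°. In radians, H_s = 1.5715.
H_s sin φ sin δ = 1.5715 × 0.3567 × 0.0017 = 0.0010.
cos φ cos δ sin H_s = 0.9342 × 1.0000 × 1.0000 = 0.9342.
Q̄ = (1360/π) × (0.0010 + 0.9342) = 432.90 × 0.9352 = 404.85 W/m².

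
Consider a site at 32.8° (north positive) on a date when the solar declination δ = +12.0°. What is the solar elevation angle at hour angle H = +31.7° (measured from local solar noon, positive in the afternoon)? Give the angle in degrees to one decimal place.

54.3°

cos θ_z = sin(32.8°) sin(12.0°) + cos(32.8°) cos(12.0°) cos(31.70°) = 0.1126 + 0.6995 = 0.8121.
θ_z = arccos(0.8121) = 35.70°, so the elevation is 90° − 35.70° = 54.30°.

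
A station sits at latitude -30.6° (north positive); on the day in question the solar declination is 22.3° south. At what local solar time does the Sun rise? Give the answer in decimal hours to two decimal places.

cos H_s = −tan(-30.6°) · tan(-22.3°) = -0.2426, so H_s = arccos(-0.2426) = 104.04°.
Sunrise is at 12 − H_s/15 = 12 − 6.936 = 5.064 h local solar time.

5.06 h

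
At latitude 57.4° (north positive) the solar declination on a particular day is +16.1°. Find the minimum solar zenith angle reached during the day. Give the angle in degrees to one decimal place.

At local solar noon the hour angle is zero, so the zenith angle is |φ − δ| = |57.4° − (16.1°)| = 41.3°.

41.3°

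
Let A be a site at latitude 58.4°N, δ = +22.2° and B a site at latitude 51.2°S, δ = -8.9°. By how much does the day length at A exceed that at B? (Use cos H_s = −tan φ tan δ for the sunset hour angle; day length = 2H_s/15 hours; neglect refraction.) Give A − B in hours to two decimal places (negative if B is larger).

A: H_s = arccos(−tan 58.4° · tan 22.2°) = 131.56°, so 2H_s/15 = 17.5413 h.
B: H_s = arccos(−tan -51.2° · tan -8.9°) = 101.23°, so 2H_s/15 = 13.4973 h.
A − B = 17.5413 − 13.4973 = 4.0440 h.

+4.04 h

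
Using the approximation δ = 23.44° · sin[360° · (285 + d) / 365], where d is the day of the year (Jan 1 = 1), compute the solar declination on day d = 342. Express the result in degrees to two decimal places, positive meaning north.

-22.96°

360 × (285 + 342) / 365 = 618.411°; sin(618.411°) = -0.9796.
δ = 23.44 × -0.9796 = -22.962° ≈ -22.96°.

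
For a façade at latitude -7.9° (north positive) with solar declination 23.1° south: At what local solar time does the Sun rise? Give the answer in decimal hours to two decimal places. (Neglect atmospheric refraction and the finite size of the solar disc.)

5.77 h

cos H_s = −tan(-7.9°) · tan(-23.1°) = -0.0592, so H_s = arccos(-0.0592) = 93.39°.
Sunrise is at 12 − H_s/15 = 12 − 6.226 = 5.774 h local solar time.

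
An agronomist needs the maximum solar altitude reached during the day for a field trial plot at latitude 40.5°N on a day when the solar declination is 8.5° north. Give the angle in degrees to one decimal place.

At local solar noon the hour angle is zero, so the elevation is 90° − |φ − δ| = 90° − |40.5° − (8.5°)| = 90° − 32.0° = 58.0°.

58.0°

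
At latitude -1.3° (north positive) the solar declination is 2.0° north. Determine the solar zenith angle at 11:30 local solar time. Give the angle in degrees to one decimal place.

Hour angle H = 15° × (11.5 − 12) = -7.50°.
With φ = -1.3°, δ = 2.0°, H = -7.50°: sin φ sin δ = -0.0008, cos φ cos δ cos H = 0.9906, so cos θ_z = 0.9898.
θ_z = arccos(0.9898) = 8.19°.

8.2°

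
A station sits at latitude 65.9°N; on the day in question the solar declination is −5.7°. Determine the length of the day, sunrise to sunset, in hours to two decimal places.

cos H_s = −tan(65.9°) · tan(-5.7°) = 0.2231, so H_s = arccos(0.2231) = 77.11°.
Day length = 2 H_s / 15° h⁻¹ = 154.22° / 15 = 10.281 h.

10.28 hours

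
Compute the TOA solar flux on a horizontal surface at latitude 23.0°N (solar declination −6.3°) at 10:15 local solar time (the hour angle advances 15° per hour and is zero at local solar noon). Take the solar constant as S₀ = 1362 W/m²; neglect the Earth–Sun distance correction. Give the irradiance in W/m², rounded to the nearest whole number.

Hour angle H = 15° × (10.25 − 12) = -26.25°.
cos θ_z = sin(23.0°) sin(-6.3°) + cos(23.0°) cos(-6.3°) cos(-26.25°) = -0.0429 + 0.8206 = 0.7777.
Top-of-atmosphere irradiance = S₀ cos θ_z = 1362 × 0.7777 = 1059.23 W/m².

1059 W/m²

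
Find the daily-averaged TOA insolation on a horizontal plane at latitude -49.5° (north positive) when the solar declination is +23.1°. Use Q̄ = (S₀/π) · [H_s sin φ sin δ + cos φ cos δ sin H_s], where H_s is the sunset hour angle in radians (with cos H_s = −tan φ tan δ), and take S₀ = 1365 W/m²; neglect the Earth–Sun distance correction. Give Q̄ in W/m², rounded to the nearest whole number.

−tan φ tan δ = −(-1.1708)(0.4265) = 0.4993; H_s = arccos(0.4993) = 60.05°. In radians, H_s = 1.0481.
H_s sin φ sin δ = 1.0481 × -0.7604 × 0.3923 = -0.3127.
cos φ cos δ sin H_s = 0.6494 × 0.9198 × 0.8665 = 0.5176.
Q̄ = (1365/π) × (-0.3127 + 0.5176) = 434.49 × 0.2049 = 89.03 W/m².

89 W/m²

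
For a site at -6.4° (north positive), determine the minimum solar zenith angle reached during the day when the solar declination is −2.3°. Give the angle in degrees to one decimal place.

4.1°

At local solar noon the hour angle is zero, so the zenith angle is |φ − δ| = |-6.4° − (-2.3°)| = 4.1°.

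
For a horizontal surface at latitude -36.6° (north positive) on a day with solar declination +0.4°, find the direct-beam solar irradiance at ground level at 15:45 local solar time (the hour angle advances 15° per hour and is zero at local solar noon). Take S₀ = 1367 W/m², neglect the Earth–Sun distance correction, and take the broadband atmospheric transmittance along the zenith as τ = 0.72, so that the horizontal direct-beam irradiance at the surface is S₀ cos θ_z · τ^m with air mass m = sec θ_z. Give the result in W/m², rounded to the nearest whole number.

Hour angle H = 15° × (15.75 − 12) = 56.25°.
cos θ_z = sin φ sin δ + cos φ cos δ cos H = (-0.5962)(0.0070) + (0.8028)(1.0000)(0.5556) = 0.4419.
Air mass m = 1/cos θ_z = 1/0.4419 = 2.263; τ^m = 0.72^2.263 = 0.4755.
Surface direct beam = 1367 × 0.4419 × 0.4755 = 287.24 W/m².

287 W/m²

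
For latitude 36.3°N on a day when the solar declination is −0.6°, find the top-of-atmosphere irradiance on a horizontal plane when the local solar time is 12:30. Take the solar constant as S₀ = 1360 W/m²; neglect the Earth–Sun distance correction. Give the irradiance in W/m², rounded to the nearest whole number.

1078 W/m²

Hour angle H = 15° × (12.5 − 12) = 7.50°.
cos θ_z = sin φ sin δ + cos φ cos δ cos H = (0.5920)(-0.0105) + (0.8059)(0.9999)(0.9914) = 0.7927.
Top-of-atmosphere irradiance = S₀ cos θ_z = 1360 × 0.7927 = 1078.07 W/m².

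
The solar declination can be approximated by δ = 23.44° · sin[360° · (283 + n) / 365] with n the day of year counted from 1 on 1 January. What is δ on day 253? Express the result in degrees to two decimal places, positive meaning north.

360 × (283 + 253) / 365 = 528.658°; sin(528.658°) = 0.1967.
δ = 23.44 × 0.1967 = 4.611° ≈ +4.61°.

+4.61°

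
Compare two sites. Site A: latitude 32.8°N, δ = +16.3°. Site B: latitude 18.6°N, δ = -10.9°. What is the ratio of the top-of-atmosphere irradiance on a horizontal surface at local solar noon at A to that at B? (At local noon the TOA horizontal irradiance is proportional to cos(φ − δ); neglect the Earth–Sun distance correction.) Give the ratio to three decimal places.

1.102

A: cos θ_z = cos(32.8° − (16.3°)) = 0.9588.
B: cos θ_z = cos(18.6° − (-10.9°)) = 0.8704.
Ratio A/B = 0.9588 / 0.8704 = 1.1016.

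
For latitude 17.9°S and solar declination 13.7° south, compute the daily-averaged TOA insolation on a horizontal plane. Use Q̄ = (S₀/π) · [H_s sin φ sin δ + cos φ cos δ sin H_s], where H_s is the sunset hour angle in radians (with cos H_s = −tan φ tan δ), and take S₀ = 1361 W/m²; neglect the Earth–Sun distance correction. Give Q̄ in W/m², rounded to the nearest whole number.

The sunset hour angle satisfies cos H_s = −tan φ tan δ = -0.0787, giving H_s = 94.51°. In radians, H_s = 1.6495.
H_s sin φ sin δ = 1.6495 × -0.3074 × -0.2368 = 0.1201.
cos φ cos δ sin H_s = 0.9516 × 0.9715 × 0.9969 = 0.9216.
Q̄ = (1361/π) × (0.1201 + 0.9216) = 433.22 × 1.0417 = 451.29 W/m².

451 W/m²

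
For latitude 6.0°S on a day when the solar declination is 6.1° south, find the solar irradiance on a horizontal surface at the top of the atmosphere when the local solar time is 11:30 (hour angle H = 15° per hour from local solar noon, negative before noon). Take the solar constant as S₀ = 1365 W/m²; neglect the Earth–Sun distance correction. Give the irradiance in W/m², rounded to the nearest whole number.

1353 W/m²

Hour angle H = 15° × (11.5 − 12) = -7.50°.
With φ = -6.0°, δ = -6.1°, H = -7.50°: sin φ sin δ = 0.0111, cos φ cos δ cos H = 0.9804, so cos θ_z = 0.9915.
Top-of-atmosphere irradiance = S₀ cos θ_z = 1365 × 0.9915 = 1353.40 W/m².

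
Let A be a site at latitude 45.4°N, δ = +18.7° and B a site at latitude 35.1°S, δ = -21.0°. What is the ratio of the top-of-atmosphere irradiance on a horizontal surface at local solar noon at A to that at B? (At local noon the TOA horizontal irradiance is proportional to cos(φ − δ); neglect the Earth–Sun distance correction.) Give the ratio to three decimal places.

A: cos θ_z = cos(45.4° − (18.7°)) = 0.8934.
B: cos θ_z = cos(-35.1° − (-21.0°)) = 0.9699.
Ratio A/B = 0.8934 / 0.9699 = 0.9211.

0.921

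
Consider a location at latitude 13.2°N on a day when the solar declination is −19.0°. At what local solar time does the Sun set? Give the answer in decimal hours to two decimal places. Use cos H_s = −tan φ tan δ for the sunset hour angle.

17.69 h

cos H_s = −tan(13.2°) · tan(-19.0°) = 0.0808, so H_s = arccos(0.0808) = 85.37°.
Sunset is at 12 + H_s/15 = 12 + 5.691 = 17.691 h local solar time.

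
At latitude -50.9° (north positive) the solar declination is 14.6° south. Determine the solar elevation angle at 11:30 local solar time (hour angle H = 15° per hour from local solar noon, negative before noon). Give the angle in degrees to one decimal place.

Hour angle H = 15° × (11.5 − 12) = -7.50°.
With φ = -50.9°, δ = -14.6°, H = -7.50°: sin φ sin δ = 0.1956, cos φ cos δ cos H = 0.6051, so cos θ_z = 0.8007.
θ_z = arccos(0.8007) = 36.80°, so the elevation is 90° − 36.80° = 53.20°.

53.2°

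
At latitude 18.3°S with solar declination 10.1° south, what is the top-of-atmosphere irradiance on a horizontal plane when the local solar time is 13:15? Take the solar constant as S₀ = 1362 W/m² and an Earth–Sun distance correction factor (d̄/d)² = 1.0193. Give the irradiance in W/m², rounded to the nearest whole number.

1305 W/m²

Hour angle H = 15° × (13.25 − 12) = 18.75°.
With φ = -18.3°, δ = -10.1°, H = 18.75°: sin φ sin δ = 0.0551, cos φ cos δ cos H = 0.8851, so cos θ_z = 0.9402.
Top-of-atmosphere irradiance = S₀ (d̄/d)² cos θ_z = 1362 × 1.0193 × 0.9402 = 1305.27 W/m².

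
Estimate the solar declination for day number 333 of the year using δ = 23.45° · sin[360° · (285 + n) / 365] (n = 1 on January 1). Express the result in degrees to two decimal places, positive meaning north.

-21.97°

360 × (285 + 333) / 365 = 609.534°; sin(609.534°) = -0.9369.
δ = 23.45 × -0.9369 = -21.970° ≈ -21.97°.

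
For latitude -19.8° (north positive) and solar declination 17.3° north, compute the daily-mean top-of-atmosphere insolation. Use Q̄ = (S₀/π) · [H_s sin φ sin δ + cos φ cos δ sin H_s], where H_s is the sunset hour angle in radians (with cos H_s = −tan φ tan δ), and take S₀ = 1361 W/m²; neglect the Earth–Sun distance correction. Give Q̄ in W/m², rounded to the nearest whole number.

The sunset hour angle satisfies cos H_s = −tan φ tan δ = 0.1121, giving H_s = 83.56°. In radians, H_s = 1.4584.
H_s sin φ sin δ = 1.4584 × -0.3387 × 0.2974 = -0.1469.
cos φ cos δ sin H_s = 0.9409 × 0.9548 × 0.9937 = 0.8927.
Q̄ = (1361/π) × (-0.1469 + 0.8927) = 433.22 × 0.7458 = 323.10 W/m².

323 W/m²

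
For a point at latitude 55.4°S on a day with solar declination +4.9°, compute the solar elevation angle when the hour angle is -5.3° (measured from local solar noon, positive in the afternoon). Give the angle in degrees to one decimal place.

29.5°

With φ = -55.4°, δ = 4.9°, H = -5.30°: sin φ sin δ = -0.0703, cos φ cos δ cos H = 0.5633, so cos θ_z = 0.4930.
θ_z = arccos(0.4930) = 60.46°, so the elevation is 90° − 60.46° = 29.54°.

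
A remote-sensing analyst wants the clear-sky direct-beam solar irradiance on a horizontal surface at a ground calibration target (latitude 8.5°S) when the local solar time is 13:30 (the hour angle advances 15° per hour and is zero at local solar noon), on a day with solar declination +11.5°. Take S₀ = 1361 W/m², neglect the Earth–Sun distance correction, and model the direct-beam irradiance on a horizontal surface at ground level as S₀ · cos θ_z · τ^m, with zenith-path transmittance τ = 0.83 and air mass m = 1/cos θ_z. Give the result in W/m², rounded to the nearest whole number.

950 W/m²

Hour angle H = 15° × (13.5 − 12) = 22.50°.
cos θ_z = sin φ sin δ + cos φ cos δ cos H = (-0.1478)(0.1994) + (0.9890)(0.9799)(0.9239) = 0.8659.
Air mass m = 1/cos θ_z = 1/0.8659 = 1.155; τ^m = 0.83^1.155 = 0.8064.
Surface direct beam = 1361 × 0.8659 × 0.8064 = 950.33 W/m².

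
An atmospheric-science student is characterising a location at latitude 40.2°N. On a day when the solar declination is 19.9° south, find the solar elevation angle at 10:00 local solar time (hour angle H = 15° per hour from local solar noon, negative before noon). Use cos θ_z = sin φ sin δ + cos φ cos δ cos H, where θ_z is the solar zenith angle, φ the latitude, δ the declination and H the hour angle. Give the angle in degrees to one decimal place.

Hour angle H = 15° × (10 − 12) = -30.00°.
cos θ_z = sin(40.2°) sin(-19.9°) + cos(40.2°) cos(-19.9°) cos(-30.00°) = -0.2197 + 0.6220 = 0.4023.
θ_z = arccos(0.4023) = 66.28°, so the elevation is 90° − 66.28° = 23.72°.

23.7°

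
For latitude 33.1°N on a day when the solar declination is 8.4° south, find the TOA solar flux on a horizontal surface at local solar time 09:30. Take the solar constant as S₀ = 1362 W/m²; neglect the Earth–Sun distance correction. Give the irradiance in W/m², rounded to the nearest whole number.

787 W/m²

Hour angle H = 15° × (9.5 − 12) = -37.50°.
With φ = 33.1°, δ = -8.4°, H = -37.50°: sin φ sin δ = -0.0798, cos φ cos δ cos H = 0.6575, so cos θ_z = 0.5777.
Top-of-atmosphere irradiance = S₀ cos θ_z = 1362 × 0.5777 = 786.83 W/m².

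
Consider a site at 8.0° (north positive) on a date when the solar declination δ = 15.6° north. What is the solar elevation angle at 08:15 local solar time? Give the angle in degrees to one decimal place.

Hour angle H = 15° × (8.25 − 12) = -56.25°.
With φ = 8.0°, δ = 15.6°, H = -56.25°: sin φ sin δ = 0.0374, cos φ cos δ cos H = 0.5299, so cos θ_z = 0.5673.
θ_z = arccos(0.5673) = 55.44°, so the elevation is 90° − 55.44° = 34.56°.

34.6°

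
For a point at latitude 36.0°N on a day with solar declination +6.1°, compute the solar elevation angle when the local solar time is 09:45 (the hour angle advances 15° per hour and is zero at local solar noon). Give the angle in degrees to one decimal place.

47.0°

Hour angle H = 15° × (9.75 − 12) = -33.75°.
With φ = 36.0°, δ = 6.1°, H = -33.75°: sin φ sin δ = 0.0625, cos φ cos δ cos H = 0.6689, so cos θ_z = 0.7314.
θ_z = arccos(0.7314) = 43.00°, so the elevation is 90° − 43.00° = 47.00°.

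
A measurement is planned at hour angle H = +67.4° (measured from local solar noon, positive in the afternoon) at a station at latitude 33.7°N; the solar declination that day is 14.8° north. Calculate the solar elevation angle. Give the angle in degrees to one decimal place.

26.8°

With φ = 33.7°, δ = 14.8°, H = 67.40°: sin φ sin δ = 0.1417, cos φ cos δ cos H = 0.3091, so cos θ_z = 0.4508.
θ_z = arccos(0.4508) = 63.20°, so the elevation is 90° − 63.20° = 26.80°.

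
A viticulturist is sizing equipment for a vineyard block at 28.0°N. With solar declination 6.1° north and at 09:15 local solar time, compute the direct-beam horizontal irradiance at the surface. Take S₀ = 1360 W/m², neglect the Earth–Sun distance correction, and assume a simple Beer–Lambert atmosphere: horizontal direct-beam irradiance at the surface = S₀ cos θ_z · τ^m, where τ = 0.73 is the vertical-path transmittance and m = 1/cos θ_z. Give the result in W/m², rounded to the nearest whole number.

Hour angle H = 15° × (9.25 − 12) = -41.25°.
With φ = 28.0°, δ = 6.1°, H = -41.25°: sin φ sin δ = 0.0499, cos φ cos δ cos H = 0.6601, so cos θ_z = 0.7100.
Air mass m = 1/cos θ_z = 1/0.7100 = 1.408; τ^m = 0.73^1.408 = 0.6420.
Surface direct beam = 1360 × 0.7100 × 0.6420 = 619.92 W/m².

620 W/m²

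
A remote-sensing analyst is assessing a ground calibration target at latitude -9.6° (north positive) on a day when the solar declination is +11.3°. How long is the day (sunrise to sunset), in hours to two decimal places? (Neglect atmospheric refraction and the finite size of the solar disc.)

cos H_s = −tan(-9.6°) · tan(11.3°) = 0.0338, so H_s = arccos(0.0338) = 88.06°.
Day length = 2 H_s / 15° h⁻¹ = 176.12° / 15 = 11.741 h.

11.74 hours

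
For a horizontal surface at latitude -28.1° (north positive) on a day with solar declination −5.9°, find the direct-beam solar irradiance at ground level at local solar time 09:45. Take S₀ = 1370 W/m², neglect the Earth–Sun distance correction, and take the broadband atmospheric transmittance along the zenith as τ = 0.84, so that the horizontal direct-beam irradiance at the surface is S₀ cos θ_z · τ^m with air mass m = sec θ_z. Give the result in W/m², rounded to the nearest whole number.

Hour angle H = 15° × (9.75 − 12) = -33.75°.
cos θ_z = sin φ sin δ + cos φ cos δ cos H = (-0.4710)(-0.1028) + (0.8821)(0.9947)(0.8315) = 0.7780.
Air mass m = 1/cos θ_z = 1/0.7780 = 1.285; τ^m = 0.84^1.285 = 0.7993.
Surface direct beam = 1370 × 0.7780 × 0.7993 = 851.94 W/m².

852 W/m²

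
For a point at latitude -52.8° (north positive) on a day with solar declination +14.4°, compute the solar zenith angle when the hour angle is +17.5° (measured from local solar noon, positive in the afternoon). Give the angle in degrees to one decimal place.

68.9°

With φ = -52.8°, δ = 14.4°, H = 17.50°: sin φ sin δ = -0.1981, cos φ cos δ cos H = 0.5585, so cos θ_z = 0.3604.
θ_z = arccos(0.3604) = 68.88°.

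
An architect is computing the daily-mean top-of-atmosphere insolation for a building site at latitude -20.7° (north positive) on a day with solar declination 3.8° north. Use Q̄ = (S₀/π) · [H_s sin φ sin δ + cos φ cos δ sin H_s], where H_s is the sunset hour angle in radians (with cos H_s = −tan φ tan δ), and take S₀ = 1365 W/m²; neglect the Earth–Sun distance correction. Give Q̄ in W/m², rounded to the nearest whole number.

390 W/m²

−tan φ tan δ = −(-0.3779)(0.0664) = 0.0251; H_s = arccos(0.0251) = 88.56°. In radians, H_s = 1.5457.
H_s sin φ sin δ = 1.5457 × -0.3535 × 0.0663 = -0.0362.
cos φ cos δ sin H_s = 0.9354 × 0.9978 × 0.9997 = 0.9331.
Q̄ = (1365/π) × (-0.0362 + 0.9331) = 434.49 × 0.8969 = 389.69 W/m².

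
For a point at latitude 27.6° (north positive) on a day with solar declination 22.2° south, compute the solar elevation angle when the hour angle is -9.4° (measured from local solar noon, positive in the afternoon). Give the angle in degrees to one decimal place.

39.4°

cos θ_z = sin φ sin δ + cos φ cos δ cos H = (0.4633)(-0.3778) + (0.8862)(0.9259)(0.9866) = 0.6345.
θ_z = arccos(0.6345) = 50.62°, so the elevation is 90° − 50.62° = 39.38°.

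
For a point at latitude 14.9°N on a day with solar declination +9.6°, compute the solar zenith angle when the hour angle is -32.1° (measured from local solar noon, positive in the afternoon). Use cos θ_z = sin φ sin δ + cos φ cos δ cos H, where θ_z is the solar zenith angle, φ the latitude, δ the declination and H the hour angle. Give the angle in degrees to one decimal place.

cos θ_z = sin(14.9°) sin(9.6°) + cos(14.9°) cos(9.6°) cos(-32.10°) = 0.0429 + 0.8072 = 0.8501.
θ_z = arccos(0.8501) = 31.78°.

31.8°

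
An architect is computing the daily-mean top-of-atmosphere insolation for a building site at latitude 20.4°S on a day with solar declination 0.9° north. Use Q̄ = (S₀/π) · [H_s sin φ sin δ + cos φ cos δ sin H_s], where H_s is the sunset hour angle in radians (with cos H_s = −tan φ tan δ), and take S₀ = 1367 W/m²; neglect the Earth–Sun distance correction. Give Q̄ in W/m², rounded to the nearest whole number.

The sunset hour angle satisfies cos H_s = −tan φ tan δ = 0.0058, giving H_s = 89.67°. In radians, H_s = 1.5650.
H_s sin φ sin δ = 1.5650 × -0.3486 × 0.0157 = -0.0086.
cos φ cos δ sin H_s = 0.9373 × 0.9999 × 1.0000 = 0.9372.
Q̄ = (1367/π) × (-0.0086 + 0.9372) = 435.13 × 0.9286 = 404.06 W/m².

404 W/m²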